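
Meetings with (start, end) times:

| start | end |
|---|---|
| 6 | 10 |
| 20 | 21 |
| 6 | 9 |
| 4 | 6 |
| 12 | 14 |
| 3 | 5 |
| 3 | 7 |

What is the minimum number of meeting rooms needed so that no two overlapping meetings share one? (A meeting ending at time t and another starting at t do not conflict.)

The answer is the maximum number of intervals overlapping at any instant.
starts: [3, 3, 4, 6, 6, 12, 20]
ends:   [5, 6, 7, 9, 10, 14, 21]
s3→1 s3→2 s4→3  — peak 3.

3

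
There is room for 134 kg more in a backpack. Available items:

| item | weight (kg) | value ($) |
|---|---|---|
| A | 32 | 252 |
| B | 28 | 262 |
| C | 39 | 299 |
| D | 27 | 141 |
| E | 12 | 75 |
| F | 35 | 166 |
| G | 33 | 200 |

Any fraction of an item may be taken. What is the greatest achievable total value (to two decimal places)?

Sort by value per unit weight and fill in that order.
Ratios (sorted): B 9.36, A 7.88, C 7.67, E 6.25, G 6.06, D 5.22, F 4.74
take B (28 @ 262); take A (32 @ 252); take C (39 @ 299); take E (12 @ 75); take 23/33 of G → 139.39. Capacity used 134/134.
Total value = 1027.39

1027.39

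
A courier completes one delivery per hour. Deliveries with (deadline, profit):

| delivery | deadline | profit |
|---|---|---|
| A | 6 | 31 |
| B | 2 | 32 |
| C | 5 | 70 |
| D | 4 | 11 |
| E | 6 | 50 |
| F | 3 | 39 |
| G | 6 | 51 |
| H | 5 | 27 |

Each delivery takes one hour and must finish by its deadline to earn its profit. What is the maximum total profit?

273

Sort by profit descending; place each in the latest free slot ≤ its deadline.
By profit: C(d5,70), G(d6,51), E(d6,50), F(d3,39), B(d2,32), A(d6,31), H(d5,27), D(d4,11)
C→slot 5; G→slot 6; E→slot 4; F→slot 3; B→slot 2; A→slot 1; H skipped; D skipped.
Profit = 31 + 32 + 39 + 50 + 70 + 51 = 273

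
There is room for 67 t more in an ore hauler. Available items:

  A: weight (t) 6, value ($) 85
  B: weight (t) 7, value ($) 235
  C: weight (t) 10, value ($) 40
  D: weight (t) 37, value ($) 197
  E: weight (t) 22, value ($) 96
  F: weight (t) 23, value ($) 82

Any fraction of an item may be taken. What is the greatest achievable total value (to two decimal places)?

Order: B (235/7=33.57) > A (85/6=14.17) > D (197/37=5.32) > E (96/22=4.36) > C (40/10=4.00) > F (82/23=3.57)
Fill: take B (7 @ 235) → take A (6 @ 85) → take D (37 @ 197) → take 17/22 of E → 74.18; 67/67 used.
Total value = 591.18

591.18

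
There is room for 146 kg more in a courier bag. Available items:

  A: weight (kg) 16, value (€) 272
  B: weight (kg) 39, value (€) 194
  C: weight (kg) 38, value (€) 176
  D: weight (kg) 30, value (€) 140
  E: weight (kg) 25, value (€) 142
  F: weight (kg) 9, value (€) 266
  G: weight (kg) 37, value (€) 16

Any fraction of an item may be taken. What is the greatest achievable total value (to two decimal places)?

Ratios (sorted): F 29.56, A 17.00, E 5.68, B 4.97, D 4.67, C 4.63, G 0.43
take F (9 @ 266); take A (16 @ 272); take E (25 @ 142); take B (39 @ 194); take D (30 @ 140); take 27/38 of C → 125.05. Capacity used 146/146.
Total value = 1139.05

1139.05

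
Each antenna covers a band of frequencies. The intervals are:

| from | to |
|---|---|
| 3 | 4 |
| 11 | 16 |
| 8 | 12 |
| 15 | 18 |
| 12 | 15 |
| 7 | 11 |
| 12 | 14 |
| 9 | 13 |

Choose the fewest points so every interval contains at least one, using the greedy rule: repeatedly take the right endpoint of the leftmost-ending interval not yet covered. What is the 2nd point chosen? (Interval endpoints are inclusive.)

11

Process intervals by earliest right end; each time one isn't hit yet, stab at its right endpoint.
Sorted: [3,4] [7,11] [8,12] [9,13] [12,14] [12,15] [11,16] [15,18]
{[3,4]} hit by 4; {[7,11],[8,12],[9,13]} hit by 11; {[12,14],[12,15],[11,16]} hit by 14; {[15,18]} hit by 18.
Points: 4, 11, 14, 18 (4 total).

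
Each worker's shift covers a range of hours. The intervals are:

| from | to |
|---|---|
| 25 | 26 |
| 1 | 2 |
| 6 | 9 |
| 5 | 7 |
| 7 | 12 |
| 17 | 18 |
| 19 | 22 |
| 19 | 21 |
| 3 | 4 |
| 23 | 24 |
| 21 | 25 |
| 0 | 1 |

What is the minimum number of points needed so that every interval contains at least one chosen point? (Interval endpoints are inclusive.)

Sort by right endpoint; whenever an interval is uncovered, place a point at its right end.
Sorted: [0,1] [1,2] [3,4] [5,7] [6,9] [7,12] [17,18] [19,21] [19,22] [23,24] [21,25] [25,26]
{[0,1],[1,2]} hit by 1; {[3,4]} hit by 4; {[5,7],[6,9],[7,12]} hit by 7; {[17,18]} hit by 18; {[19,21],[19,22]} hit by 21; {[23,24],[21,25]} hit by 24; {[25,26]} hit by 26.
Points: 1, 4, 7, 18, 21, 24, 26 (7 total).

7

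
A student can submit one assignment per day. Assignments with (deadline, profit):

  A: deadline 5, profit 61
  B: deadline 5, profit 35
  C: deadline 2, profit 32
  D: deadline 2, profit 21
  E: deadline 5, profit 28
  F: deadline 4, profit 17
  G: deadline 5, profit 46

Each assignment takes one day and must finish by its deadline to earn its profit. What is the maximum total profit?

By profit: A(d5,61), G(d5,46), B(d5,35), C(d2,32), E(d5,28), D(d2,21), F(d4,17)
A→slot 5; G→slot 4; B→slot 3; C→slot 2; E→slot 1; D skipped; F skipped.
Profit = 28 + 32 + 35 + 46 + 61 = 202

202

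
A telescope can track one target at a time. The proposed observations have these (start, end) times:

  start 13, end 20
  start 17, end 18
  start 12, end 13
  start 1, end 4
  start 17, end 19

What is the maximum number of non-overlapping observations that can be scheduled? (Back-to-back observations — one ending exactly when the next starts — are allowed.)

Greedy by earliest finish: after sorting by end time, pick each interval compatible with the last pick.
Sorted by end: (1,4)  (12,13)  (17,18)  (17,19)  (13,20)
take (1,4); take (12,13); take (17,18); skip (17,19).
Selected 3 observations.

3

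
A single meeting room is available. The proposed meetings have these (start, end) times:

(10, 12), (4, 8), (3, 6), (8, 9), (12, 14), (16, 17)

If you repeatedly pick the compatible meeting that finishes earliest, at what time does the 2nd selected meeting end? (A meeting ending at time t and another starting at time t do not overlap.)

Sort by end time and greedily take each interval whose start is ≥ the last chosen end.
By end time: (3,6), (4,8), (8,9), (10,12), (12,14), (16,17).
Pick (3,6); next start ≥ 6 → (8,9); next start ≥ 9 → (10,12); next start ≥ 12 → (12,14); next start ≥ 14 → (16,17).
Selected: (3,6) (8,9) (10,12) (12,14) (16,17)

9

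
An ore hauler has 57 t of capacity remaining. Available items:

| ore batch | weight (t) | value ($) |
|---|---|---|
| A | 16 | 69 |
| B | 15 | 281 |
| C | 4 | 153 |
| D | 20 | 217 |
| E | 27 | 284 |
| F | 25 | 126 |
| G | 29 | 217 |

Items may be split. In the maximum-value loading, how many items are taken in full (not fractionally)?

Sort by value per unit weight and fill in that order.
Order: C (153/4=38.25) > B (281/15=18.73) > D (217/20=10.85) > E (284/27=10.52) > G (217/29=7.48) > F (126/25=5.04) > A (69/16=4.31)
Fill: take C (4 @ 153) → take B (15 @ 281) → take D (20 @ 217) → take 18/27 of E → 189.33; 57/57 used.
3 item(s) taken whole; one partial (take 18/27 of E).

3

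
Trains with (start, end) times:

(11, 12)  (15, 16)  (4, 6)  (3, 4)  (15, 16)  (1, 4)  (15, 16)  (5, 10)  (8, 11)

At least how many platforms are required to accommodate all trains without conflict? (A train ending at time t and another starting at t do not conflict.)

3

The answer is the maximum number of intervals overlapping at any instant.
Events (time:±→running): 1:+→1 3:+→2 4:-→1 4:-→0 4:+→1 5:+→2 6:-→1 8:+→2 10:-→1 11:-→0 11:+→1 12:-→0 15:+→1 15:+→2 15:+→3 … peak 3.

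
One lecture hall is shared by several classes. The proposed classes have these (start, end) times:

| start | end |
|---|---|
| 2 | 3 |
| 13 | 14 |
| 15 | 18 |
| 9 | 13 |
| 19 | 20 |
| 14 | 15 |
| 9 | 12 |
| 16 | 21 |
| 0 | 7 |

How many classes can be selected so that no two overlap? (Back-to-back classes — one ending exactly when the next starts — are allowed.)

6

By end time: (2,3), (0,7), (9,12), (9,13), (13,14), (14,15), (15,18), (19,20), (16,21).
Pick (2,3); next start ≥ 3 → (9,12); next start ≥ 12 → (13,14); next start ≥ 14 → (14,15); next start ≥ 15 → (15,18); next start ≥ 18 → (19,20).
Selected 6 classes.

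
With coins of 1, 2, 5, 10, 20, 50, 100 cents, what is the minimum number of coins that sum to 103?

3

Use the largest denomination that fits, subtract, and repeat.
103 = 1×100 + 1×2 + 1×1
Total coins = 1 + 1 + 1 = 3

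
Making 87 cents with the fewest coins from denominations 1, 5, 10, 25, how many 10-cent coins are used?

Use the largest denomination that fits, subtract, and repeat.
87 = 3×25 + 1×10 + 2×1
Count of 10: 1

1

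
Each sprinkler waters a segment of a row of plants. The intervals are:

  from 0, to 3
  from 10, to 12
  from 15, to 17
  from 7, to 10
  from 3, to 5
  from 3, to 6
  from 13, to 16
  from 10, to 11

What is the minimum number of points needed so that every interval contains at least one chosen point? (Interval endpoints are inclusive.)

3

Sort by right endpoint; whenever an interval is uncovered, place a point at its right end.
Sorted: [0,3] [3,5] [3,6] [7,10] [10,11] [10,12] [13,16] [15,17]
{[0,3],[3,5],[3,6]} hit by 3; {[7,10],[10,11],[10,12]} hit by 10; {[13,16],[15,17]} hit by 16.
Points: 3, 10, 16 (3 total).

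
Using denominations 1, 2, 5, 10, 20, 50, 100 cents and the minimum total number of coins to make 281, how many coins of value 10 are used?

Use the largest denomination that fits, subtract, and repeat.
281 − 2×100→81 − 1×50→31 − 1×20→11 − 1×10→1 − 1×1→0
Count of 10: 1

1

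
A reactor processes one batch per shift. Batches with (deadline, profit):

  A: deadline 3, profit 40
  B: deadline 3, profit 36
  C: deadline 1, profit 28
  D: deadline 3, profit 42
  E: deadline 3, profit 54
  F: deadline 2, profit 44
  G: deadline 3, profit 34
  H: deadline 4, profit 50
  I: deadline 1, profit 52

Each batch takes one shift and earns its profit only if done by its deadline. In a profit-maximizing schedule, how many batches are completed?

4

Sort by profit descending; place each in the latest free slot ≤ its deadline.
By profit: E(d3,54), I(d1,52), H(d4,50), F(d2,44), D(d3,42), A(d3,40), B(d3,36), G(d3,34), C(d1,28)
E→slot 3; I→slot 1; H→slot 4; F→slot 2; D skipped; A skipped; B skipped; G skipped; C skipped.
4 of 9 scheduled.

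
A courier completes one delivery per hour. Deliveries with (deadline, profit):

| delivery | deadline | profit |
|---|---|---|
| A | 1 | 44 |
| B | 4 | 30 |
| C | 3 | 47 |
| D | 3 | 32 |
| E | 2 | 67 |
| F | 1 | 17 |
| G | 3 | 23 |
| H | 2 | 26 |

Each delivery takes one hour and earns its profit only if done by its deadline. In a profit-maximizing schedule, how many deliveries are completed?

4

Take jobs in profit order; each goes to the latest open slot no later than its deadline.
By profit: E(d2,67), C(d3,47), A(d1,44), D(d3,32), B(d4,30), H(d2,26), G(d3,23), F(d1,17)
E→slot 2; C→slot 3; A→slot 1; D skipped; B→slot 4; H skipped; G skipped; F skipped.
4 of 8 scheduled.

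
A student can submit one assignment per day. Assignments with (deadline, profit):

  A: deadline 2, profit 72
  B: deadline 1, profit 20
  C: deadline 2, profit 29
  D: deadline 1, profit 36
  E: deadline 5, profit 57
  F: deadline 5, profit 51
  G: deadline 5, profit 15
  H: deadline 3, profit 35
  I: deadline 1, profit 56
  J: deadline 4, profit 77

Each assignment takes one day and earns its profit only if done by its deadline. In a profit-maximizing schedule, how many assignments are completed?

Sort by profit descending; place each in the latest free slot ≤ its deadline.
Profit order: J=77 A=72 E=57 I=56 F=51 D=36 H=35 C=29 B=20 G=15
Assign: J→slot 4, A→slot 2, E→slot 5, I→slot 1, F→slot 3, D skipped, H skipped, C skipped, B skipped, G skipped.
Slots: [1:I] [2:A] [3:F] [4:J] [5:E]
5 of 10 scheduled.

5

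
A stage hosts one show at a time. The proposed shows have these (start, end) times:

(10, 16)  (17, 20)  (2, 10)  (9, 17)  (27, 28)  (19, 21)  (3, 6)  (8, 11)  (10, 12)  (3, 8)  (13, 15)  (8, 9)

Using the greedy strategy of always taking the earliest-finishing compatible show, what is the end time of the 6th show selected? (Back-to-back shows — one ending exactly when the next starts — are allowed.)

Sorted by end: (3,6)  (3,8)  (8,9)  (2,10)  (8,11)  (10,12)  (13,15)  (10,16)  (9,17)  (17,20)  (19,21)  (27,28)
take (3,6); take (8,9); skip (2,10); take (10,12); take (13,15); take (17,20); skip (19,21); take (27,28).
Selected: (3,6) (8,9) (10,12) (13,15) (17,20) (27,28)

28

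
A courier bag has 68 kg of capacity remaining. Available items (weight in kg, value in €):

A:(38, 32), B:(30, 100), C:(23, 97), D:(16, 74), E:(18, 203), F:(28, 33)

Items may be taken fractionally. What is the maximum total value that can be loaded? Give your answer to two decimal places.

Order: E (203/18=11.28) > D (74/16=4.62) > C (97/23=4.22) > B (100/30=3.33) > F (33/28=1.18) > A (32/38=0.84)
Fill: take E (18 @ 203) → take D (16 @ 74) → take C (23 @ 97) → take 11/30 of B → 36.67; 68/68 used.
Total value = 410.67

410.67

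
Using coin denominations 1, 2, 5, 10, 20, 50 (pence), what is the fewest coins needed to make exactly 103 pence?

Greedy: take as many of the largest coin as possible, then repeat with the remainder.
103 = 2×50 + 1×2 + 1×1
Total coins = 2 + 1 + 1 = 4

4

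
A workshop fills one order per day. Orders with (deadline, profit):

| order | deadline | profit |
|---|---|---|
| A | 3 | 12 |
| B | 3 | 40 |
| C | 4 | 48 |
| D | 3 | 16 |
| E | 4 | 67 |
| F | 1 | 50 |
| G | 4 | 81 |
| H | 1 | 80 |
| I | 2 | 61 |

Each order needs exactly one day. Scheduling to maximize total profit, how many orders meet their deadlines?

4

Take jobs in profit order; each goes to the latest open slot no later than its deadline.
Profit order: G=81 H=80 E=67 I=61 F=50 C=48 B=40 D=16 A=12
Assign: G→slot 4, H→slot 1, E→slot 3, I→slot 2, F skipped, C skipped, B skipped, D skipped, A skipped.
Slots: [1:H] [2:I] [3:E] [4:G]
4 of 9 scheduled.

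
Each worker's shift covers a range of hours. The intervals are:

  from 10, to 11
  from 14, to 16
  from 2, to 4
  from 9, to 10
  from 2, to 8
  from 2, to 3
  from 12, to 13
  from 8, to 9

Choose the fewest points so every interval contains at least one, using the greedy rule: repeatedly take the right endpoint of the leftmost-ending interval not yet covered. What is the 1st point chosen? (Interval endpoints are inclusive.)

3

By right end: [2,3]  [2,4]  [2,8]  [8,9]  [9,10]  [10,11]  [12,13]  [14,16]
[2,3] uncovered → point at 3; [8,9] uncovered → point at 9; [10,11] uncovered → point at 11; [12,13] uncovered → point at 13; [14,16] uncovered → point at 16.
Points: 3, 9, 11, 13, 16 (5 total).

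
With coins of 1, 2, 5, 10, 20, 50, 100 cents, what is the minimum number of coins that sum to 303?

Greedy: take as many of the largest coin as possible, then repeat with the remainder.
303 = 3×100 + 1×2 + 1×1
Total coins = 3 + 1 + 1 = 5

5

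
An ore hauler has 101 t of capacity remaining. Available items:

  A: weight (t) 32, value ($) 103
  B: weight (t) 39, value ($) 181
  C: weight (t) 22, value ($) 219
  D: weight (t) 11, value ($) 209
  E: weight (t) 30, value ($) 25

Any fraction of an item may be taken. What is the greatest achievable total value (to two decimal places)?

702.34

Greedy by value/weight ratio, highest first.
Ratios (sorted): D 19.00, C 9.95, B 4.64, A 3.22, E 0.83
take D (11 @ 209); take C (22 @ 219); take B (39 @ 181); take 29/32 of A → 93.34. Capacity used 101/101.
Total value = 702.34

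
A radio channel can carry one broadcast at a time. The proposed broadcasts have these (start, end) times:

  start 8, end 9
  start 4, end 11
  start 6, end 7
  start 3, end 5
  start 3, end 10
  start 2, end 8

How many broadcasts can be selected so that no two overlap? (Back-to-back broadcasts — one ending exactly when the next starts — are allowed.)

Greedy by earliest finish: after sorting by end time, pick each interval compatible with the last pick.
Sorted by end: (3,5)  (6,7)  (2,8)  (8,9)  (3,10)  (4,11)
take (3,5); take (6,7); take (8,9).
Selected 3 broadcasts.

3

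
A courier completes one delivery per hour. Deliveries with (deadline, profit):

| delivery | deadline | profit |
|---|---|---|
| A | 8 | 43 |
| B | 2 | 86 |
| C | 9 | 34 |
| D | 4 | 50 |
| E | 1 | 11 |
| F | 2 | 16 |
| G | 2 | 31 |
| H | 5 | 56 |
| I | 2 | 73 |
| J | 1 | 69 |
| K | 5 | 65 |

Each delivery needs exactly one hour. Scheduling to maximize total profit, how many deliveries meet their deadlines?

7

Sort by profit descending; place each in the latest free slot ≤ its deadline.
By profit: B(d2,86), I(d2,73), J(d1,69), K(d5,65), H(d5,56), D(d4,50), A(d8,43), C(d9,34), G(d2,31), F(d2,16), E(d1,11)
B→slot 2; I→slot 1; J skipped; K→slot 5; H→slot 4; D→slot 3; A→slot 8; C→slot 9; G skipped; F skipped; E skipped.
7 of 11 scheduled.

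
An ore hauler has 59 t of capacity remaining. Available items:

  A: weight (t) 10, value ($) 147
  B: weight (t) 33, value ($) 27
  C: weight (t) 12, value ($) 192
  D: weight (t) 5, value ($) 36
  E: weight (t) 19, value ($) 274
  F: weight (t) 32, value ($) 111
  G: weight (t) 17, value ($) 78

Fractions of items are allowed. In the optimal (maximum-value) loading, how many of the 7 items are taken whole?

4

Sort by value per unit weight and fill in that order.
Ratios (sorted): C 16.00, A 14.70, E 14.42, D 7.20, G 4.59, F 3.47, B 0.82
take C (12 @ 192); take A (10 @ 147); take E (19 @ 274); take D (5 @ 36); take 13/17 of G → 59.65. Capacity used 59/59.
4 item(s) taken whole; one partial (take 13/17 of G).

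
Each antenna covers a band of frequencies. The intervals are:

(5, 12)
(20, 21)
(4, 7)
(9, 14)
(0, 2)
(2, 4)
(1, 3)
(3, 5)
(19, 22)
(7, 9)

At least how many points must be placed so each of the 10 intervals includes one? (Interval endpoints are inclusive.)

Process intervals by earliest right end; each time one isn't hit yet, stab at its right endpoint.
By right end: [0,2]  [1,3]  [2,4]  [3,5]  [4,7]  [7,9]  [5,12]  [9,14]  [20,21]  [19,22]
[0,2] uncovered → point at 2; [3,5] uncovered → point at 5; [7,9] uncovered → point at 9; [20,21] uncovered → point at 21.
Points: 2, 5, 9, 21 (4 total).

4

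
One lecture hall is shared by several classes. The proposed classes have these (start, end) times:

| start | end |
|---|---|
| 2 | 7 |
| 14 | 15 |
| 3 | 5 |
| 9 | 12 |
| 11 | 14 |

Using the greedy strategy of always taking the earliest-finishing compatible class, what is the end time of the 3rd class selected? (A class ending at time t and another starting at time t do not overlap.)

Greedy by earliest finish: after sorting by end time, pick each interval compatible with the last pick.
Sorted by end: (3,5)  (2,7)  (9,12)  (11,14)  (14,15)
take (3,5); take (9,12); take (14,15).
Selected: (3,5) (9,12) (14,15)

15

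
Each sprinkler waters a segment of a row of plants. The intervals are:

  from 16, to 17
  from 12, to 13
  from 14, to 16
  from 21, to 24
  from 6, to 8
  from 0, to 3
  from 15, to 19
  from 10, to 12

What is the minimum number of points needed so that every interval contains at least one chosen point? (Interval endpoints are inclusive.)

Sorted: [0,3] [6,8] [10,12] [12,13] [14,16] [16,17] [15,19] [21,24]
{[0,3]} hit by 3; {[6,8]} hit by 8; {[10,12],[12,13]} hit by 12; {[14,16],[16,17],[15,19]} hit by 16; {[21,24]} hit by 24.
Points: 3, 8, 12, 16, 24 (5 total).

5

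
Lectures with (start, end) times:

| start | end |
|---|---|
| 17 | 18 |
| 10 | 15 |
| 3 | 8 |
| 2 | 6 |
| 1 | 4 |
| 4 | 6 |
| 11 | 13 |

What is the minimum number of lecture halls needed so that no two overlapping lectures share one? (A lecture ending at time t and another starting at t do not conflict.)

The answer is the maximum number of intervals overlapping at any instant.
Events (time:±→running): 1:+→1 2:+→2 3:+→3 … peak 3.

3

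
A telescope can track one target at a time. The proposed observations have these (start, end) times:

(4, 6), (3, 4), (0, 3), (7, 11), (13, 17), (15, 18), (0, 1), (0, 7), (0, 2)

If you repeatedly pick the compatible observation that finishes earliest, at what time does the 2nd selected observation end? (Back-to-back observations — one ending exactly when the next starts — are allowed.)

4

By end time: (0,1), (0,2), (0,3), (3,4), (4,6), (0,7), (7,11), (13,17), (15,18).
Pick (0,1); next start ≥ 1 → (3,4); next start ≥ 4 → (4,6); next start ≥ 6 → (7,11); next start ≥ 11 → (13,17).
Selected: (0,1) (3,4) (4,6) (7,11) (13,17)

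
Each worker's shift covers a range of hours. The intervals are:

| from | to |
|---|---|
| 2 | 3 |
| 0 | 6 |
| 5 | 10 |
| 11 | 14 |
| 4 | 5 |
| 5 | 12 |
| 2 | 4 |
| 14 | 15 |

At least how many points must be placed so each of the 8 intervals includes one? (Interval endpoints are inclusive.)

Sorted: [2,3] [2,4] [4,5] [0,6] [5,10] [5,12] [11,14] [14,15]
{[2,3],[2,4]} hit by 3; {[4,5],[0,6],[5,10],[5,12]} hit by 5; {[11,14],[14,15]} hit by 14.
Points: 3, 5, 14 (3 total).

3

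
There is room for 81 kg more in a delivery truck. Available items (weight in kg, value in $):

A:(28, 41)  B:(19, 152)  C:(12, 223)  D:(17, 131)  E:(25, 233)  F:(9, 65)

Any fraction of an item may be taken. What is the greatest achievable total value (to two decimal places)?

796.78

Sort by value per unit weight and fill in that order.
Order: C (223/12=18.58) > E (233/25=9.32) > B (152/19=8.00) > D (131/17=7.71) > F (65/9=7.22) > A (41/28=1.46)
Fill: take C (12 @ 223) → take E (25 @ 233) → take B (19 @ 152) → take D (17 @ 131) → take 8/9 of F → 57.78; 81/81 used.
Total value = 796.78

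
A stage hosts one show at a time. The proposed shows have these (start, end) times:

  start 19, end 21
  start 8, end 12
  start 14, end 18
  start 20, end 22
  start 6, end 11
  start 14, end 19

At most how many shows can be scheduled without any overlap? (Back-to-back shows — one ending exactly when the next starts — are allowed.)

Greedy by earliest finish: after sorting by end time, pick each interval compatible with the last pick.
Sorted by end: (6,11)  (8,12)  (14,18)  (14,19)  (19,21)  (20,22)
take (6,11); skip (8,12); take (14,18); skip (14,19); take (19,21).
Selected 3 shows.

3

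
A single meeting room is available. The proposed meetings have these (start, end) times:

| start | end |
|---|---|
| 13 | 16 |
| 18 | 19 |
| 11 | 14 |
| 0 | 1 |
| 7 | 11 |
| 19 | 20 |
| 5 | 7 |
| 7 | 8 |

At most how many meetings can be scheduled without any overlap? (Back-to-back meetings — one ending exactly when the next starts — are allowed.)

6

Sorted by end: (0,1)  (5,7)  (7,8)  (7,11)  (11,14)  (13,16)  (18,19)  (19,20)
take (0,1); take (5,7); take (7,8); take (11,14); take (18,19); take (19,20).
Selected 6 meetings.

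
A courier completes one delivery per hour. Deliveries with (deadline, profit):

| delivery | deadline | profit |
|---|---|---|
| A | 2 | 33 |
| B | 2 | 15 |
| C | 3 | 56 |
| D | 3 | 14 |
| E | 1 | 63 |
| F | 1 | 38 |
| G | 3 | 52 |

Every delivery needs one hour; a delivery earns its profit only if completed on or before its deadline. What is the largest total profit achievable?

171

Sort by profit descending; place each in the latest free slot ≤ its deadline.
Profit order: E=63 C=56 G=52 F=38 A=33 B=15 D=14
Assign: E→slot 1, C→slot 3, G→slot 2, F skipped, A skipped, B skipped, D skipped.
Slots: [1:E] [2:G] [3:C]
Profit = 63 + 52 + 56 = 171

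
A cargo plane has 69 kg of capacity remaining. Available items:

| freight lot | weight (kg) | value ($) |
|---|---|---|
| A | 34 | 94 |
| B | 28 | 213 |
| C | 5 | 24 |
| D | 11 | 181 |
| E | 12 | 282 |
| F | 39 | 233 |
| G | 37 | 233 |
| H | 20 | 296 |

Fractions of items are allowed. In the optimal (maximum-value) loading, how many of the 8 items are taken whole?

3

Greedy by value/weight ratio, highest first.
Ratios (sorted): E 23.50, D 16.45, H 14.80, B 7.61, G 6.30, F 5.97, C 4.80, A 2.76
take E (12 @ 282); take D (11 @ 181); take H (20 @ 296); take 26/28 of B → 197.79. Capacity used 69/69.
3 item(s) taken whole; one partial (take 26/28 of B).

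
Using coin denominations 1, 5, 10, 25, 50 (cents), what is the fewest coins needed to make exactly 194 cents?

10

Greedy: take as many of the largest coin as possible, then repeat with the remainder.
194 = 3×50 + 1×25 + 1×10 + 1×5 + 4×1
Total coins = 3 + 1 + 1 + 1 + 4 = 10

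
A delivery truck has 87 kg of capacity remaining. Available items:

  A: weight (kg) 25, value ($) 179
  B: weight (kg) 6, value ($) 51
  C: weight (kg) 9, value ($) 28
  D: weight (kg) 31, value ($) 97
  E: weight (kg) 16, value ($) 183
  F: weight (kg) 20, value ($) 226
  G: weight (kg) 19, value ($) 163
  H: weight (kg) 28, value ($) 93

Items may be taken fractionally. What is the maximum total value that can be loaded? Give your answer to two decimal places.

805.32

Ratios (sorted): E 11.44, F 11.30, G 8.58, B 8.50, A 7.16, H 3.32, D 3.13, C 3.11
take E (16 @ 183); take F (20 @ 226); take G (19 @ 163); take B (6 @ 51); take A (25 @ 179); take 1/28 of H → 3.32. Capacity used 87/87.
Total value = 805.32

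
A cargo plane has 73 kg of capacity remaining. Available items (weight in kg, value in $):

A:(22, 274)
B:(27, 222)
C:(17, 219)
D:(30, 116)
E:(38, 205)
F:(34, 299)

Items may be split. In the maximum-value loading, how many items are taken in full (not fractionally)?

Ratios (sorted): C 12.88, A 12.45, F 8.79, B 8.22, E 5.39, D 3.87
take C (17 @ 219); take A (22 @ 274); take F (34 @ 299). Capacity used 73/73.
3 item(s) taken whole.

3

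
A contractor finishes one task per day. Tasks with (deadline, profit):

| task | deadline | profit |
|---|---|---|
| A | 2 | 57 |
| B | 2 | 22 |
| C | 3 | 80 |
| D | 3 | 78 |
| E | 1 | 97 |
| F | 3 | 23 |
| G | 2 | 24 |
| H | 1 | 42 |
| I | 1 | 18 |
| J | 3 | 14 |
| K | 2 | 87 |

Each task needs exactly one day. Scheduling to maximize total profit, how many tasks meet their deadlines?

Profit order: E=97 K=87 C=80 D=78 A=57 H=42 G=24 F=23 B=22 I=18 J=14
Assign: E→slot 1, K→slot 2, C→slot 3, D skipped, A skipped, H skipped, G skipped, F skipped, B skipped, I skipped, J skipped.
Slots: [1:E] [2:K] [3:C]
3 of 11 scheduled.

3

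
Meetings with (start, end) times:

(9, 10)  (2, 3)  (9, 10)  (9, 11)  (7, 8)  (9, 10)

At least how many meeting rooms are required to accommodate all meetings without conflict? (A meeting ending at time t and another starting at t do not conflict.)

The answer is the maximum number of intervals overlapping at any instant.
starts: [2, 7, 9, 9, 9, 9]
ends:   [3, 8, 10, 10, 10, 11]
s2→1 e3→0 s7→1 e8→0 s9→1 s9→2 s9→3 s9→4  — peak 4.

4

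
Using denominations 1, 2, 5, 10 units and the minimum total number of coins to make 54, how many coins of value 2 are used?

54 − 5×10→4 − 2×2→0
Count of 2: 2

2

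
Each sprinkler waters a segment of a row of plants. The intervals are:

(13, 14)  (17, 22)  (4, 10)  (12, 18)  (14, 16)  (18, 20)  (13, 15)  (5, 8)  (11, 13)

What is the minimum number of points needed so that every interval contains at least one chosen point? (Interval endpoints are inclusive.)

By right end: [5,8]  [4,10]  [11,13]  [13,14]  [13,15]  [14,16]  [12,18]  [18,20]  [17,22]
[5,8] uncovered → point at 8; [11,13] uncovered → point at 13; [14,16] uncovered → point at 16; [18,20] uncovered → point at 20.
Points: 8, 13, 16, 20 (4 total).

4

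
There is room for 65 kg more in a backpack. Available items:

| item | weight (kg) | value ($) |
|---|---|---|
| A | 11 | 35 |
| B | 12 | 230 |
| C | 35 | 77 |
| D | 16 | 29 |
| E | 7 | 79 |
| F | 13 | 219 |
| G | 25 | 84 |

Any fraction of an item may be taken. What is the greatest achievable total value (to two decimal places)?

637.45

Sort by value per unit weight and fill in that order.
Ratios (sorted): B 19.17, F 16.85, E 11.29, G 3.36, A 3.18, C 2.20, D 1.81
take B (12 @ 230); take F (13 @ 219); take E (7 @ 79); take G (25 @ 84); take 8/11 of A → 25.45. Capacity used 65/65.
Total value = 637.45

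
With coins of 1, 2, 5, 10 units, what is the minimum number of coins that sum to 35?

4

Use the largest denomination that fits, subtract, and repeat.
35 − 3×10→5 − 1×5→0
Total coins = 3 + 1 = 4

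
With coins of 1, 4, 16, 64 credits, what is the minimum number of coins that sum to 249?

Use the largest denomination that fits, subtract, and repeat.
249 − 3×64→57 − 3×16→9 − 2×4→1 − 1×1→0
Total coins = 3 + 3 + 2 + 1 = 9

9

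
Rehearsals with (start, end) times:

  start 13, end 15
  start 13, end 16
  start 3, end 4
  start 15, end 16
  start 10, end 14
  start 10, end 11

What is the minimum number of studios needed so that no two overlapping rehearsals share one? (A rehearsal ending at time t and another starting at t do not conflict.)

Count concurrent intervals with a sweep; the peak is the room count.
starts: [3, 10, 10, 13, 13, 15]
ends:   [4, 11, 14, 15, 16, 16]
s3→1 e4→0 s10→1 s10→2 e11→1 s13→2 s13→3  — peak 3.

3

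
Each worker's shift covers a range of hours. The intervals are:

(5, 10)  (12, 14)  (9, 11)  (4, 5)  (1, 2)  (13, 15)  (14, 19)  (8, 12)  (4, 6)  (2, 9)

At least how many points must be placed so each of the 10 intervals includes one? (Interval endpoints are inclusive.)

4

Sort by right endpoint; whenever an interval is uncovered, place a point at its right end.
Sorted: [1,2] [4,5] [4,6] [2,9] [5,10] [9,11] [8,12] [12,14] [13,15] [14,19]
{[1,2]} hit by 2; {[4,5],[4,6],[2,9],[5,10]} hit by 5; {[9,11],[8,12]} hit by 11; {[12,14],[13,15],[14,19]} hit by 14.
Points: 2, 5, 11, 14 (4 total).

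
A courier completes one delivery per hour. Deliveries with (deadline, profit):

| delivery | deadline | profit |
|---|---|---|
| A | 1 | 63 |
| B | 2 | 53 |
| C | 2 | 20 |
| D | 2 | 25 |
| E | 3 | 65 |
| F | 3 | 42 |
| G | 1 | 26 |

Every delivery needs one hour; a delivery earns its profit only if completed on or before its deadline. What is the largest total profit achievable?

181

Profit order: E=65 A=63 B=53 F=42 G=26 D=25 C=20
Assign: E→slot 3, A→slot 1, B→slot 2, F skipped, G skipped, D skipped, C skipped.
Slots: [1:A] [2:B] [3:E]
Profit = 63 + 53 + 65 = 181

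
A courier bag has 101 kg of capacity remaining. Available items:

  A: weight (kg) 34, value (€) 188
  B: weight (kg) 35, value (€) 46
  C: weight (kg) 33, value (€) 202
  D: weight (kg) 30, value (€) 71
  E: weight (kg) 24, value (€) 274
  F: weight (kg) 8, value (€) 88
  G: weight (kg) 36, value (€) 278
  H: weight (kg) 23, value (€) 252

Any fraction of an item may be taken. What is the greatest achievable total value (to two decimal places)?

953.21

Sort by value per unit weight and fill in that order.
Ratios (sorted): E 11.42, F 11.00, H 10.96, G 7.72, C 6.12, A 5.53, D 2.37, B 1.31
take E (24 @ 274); take F (8 @ 88); take H (23 @ 252); take G (36 @ 278); take 10/33 of C → 61.21. Capacity used 101/101.
Total value = 953.21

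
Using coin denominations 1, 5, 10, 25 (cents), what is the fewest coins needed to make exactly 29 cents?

5

Greedy: take as many of the largest coin as possible, then repeat with the remainder.
29 = 1×25 + 4×1
Total coins = 1 + 4 = 5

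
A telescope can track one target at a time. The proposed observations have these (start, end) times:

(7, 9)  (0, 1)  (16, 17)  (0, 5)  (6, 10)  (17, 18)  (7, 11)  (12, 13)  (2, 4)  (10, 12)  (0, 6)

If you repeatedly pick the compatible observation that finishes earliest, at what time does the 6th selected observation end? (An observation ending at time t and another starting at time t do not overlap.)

17

Sort by end time and greedily take each interval whose start is ≥ the last chosen end.
By end time: (0,1), (2,4), (0,5), (0,6), (7,9), (6,10), (7,11), (10,12), (12,13), (16,17), (17,18).
Pick (0,1); next start ≥ 1 → (2,4); next start ≥ 4 → (7,9); next start ≥ 9 → (10,12); next start ≥ 12 → (12,13); next start ≥ 13 → (16,17); next start ≥ 17 → (17,18).
Selected: (0,1) (2,4) (7,9) (10,12) (12,13) (16,17) (17,18)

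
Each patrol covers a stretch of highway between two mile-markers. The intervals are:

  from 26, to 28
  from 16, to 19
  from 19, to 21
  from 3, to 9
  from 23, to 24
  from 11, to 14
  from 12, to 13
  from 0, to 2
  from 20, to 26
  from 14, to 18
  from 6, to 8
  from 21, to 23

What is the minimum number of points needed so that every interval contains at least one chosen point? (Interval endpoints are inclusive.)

7

Sort by right endpoint; whenever an interval is uncovered, place a point at its right end.
Sorted: [0,2] [6,8] [3,9] [12,13] [11,14] [14,18] [16,19] [19,21] [21,23] [23,24] [20,26] [26,28]
{[0,2]} hit by 2; {[6,8],[3,9]} hit by 8; {[12,13],[11,14]} hit by 13; {[14,18],[16,19]} hit by 18; {[19,21],[21,23]} hit by 21; {[23,24],[20,26]} hit by 24; {[26,28]} hit by 28.
Points: 2, 8, 13, 18, 21, 24, 28 (7 total).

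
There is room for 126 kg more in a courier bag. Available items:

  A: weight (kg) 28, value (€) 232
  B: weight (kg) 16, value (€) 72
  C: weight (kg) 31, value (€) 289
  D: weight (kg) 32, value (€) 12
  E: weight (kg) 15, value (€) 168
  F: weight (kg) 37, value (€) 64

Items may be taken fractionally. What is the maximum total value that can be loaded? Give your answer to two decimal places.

Order: E (168/15=11.20) > C (289/31=9.32) > A (232/28=8.29) > B (72/16=4.50) > F (64/37=1.73) > D (12/32=0.38)
Fill: take E (15 @ 168) → take C (31 @ 289) → take A (28 @ 232) → take B (16 @ 72) → take 36/37 of F → 62.27; 126/126 used.
Total value = 823.27

823.27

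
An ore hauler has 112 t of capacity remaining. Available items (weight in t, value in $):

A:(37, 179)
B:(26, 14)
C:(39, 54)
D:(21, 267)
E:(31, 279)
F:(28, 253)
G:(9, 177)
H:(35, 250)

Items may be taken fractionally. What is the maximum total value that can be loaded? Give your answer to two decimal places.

1140.29

Order: G (177/9=19.67) > D (267/21=12.71) > F (253/28=9.04) > E (279/31=9.00) > H (250/35=7.14) > A (179/37=4.84) > C (54/39=1.38) > B (14/26=0.54)
Fill: take G (9 @ 177) → take D (21 @ 267) → take F (28 @ 253) → take E (31 @ 279) → take 23/35 of H → 164.29; 112/112 used.
Total value = 1140.29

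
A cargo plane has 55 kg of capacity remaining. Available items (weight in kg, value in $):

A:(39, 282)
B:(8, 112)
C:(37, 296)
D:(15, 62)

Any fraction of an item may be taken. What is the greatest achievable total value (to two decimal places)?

Ratios (sorted): B 14.00, C 8.00, A 7.23, D 4.13
take B (8 @ 112); take C (37 @ 296); take 10/39 of A → 72.31. Capacity used 55/55.
Total value = 480.31

480.31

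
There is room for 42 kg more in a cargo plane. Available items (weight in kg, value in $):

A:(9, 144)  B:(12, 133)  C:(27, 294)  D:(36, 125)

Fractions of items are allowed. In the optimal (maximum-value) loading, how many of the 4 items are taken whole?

Order: A (144/9=16.00) > B (133/12=11.08) > C (294/27=10.89) > D (125/36=3.47)
Fill: take A (9 @ 144) → take B (12 @ 133) → take 21/27 of C → 228.67; 42/42 used.
2 item(s) taken whole; one partial (take 21/27 of C).

2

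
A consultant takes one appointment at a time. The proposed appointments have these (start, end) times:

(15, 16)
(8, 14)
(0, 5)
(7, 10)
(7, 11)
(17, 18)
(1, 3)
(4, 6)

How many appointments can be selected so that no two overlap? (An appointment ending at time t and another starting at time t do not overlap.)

5

By end time: (1,3), (0,5), (4,6), (7,10), (7,11), (8,14), (15,16), (17,18).
Pick (1,3); next start ≥ 3 → (4,6); next start ≥ 6 → (7,10); next start ≥ 10 → (15,16); next start ≥ 16 → (17,18).
Selected 5 appointments.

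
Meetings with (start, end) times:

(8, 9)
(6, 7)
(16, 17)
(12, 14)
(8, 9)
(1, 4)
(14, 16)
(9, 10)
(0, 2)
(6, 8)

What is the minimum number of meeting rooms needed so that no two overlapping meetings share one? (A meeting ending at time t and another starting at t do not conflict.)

Events (time:±→running): 0:+→1 1:+→2 … peak 2.

2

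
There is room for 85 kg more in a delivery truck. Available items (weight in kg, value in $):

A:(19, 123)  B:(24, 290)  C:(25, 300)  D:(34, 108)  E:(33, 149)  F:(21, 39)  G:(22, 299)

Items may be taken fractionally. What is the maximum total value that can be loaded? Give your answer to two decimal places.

979.63

Order: G (299/22=13.59) > B (290/24=12.08) > C (300/25=12.00) > A (123/19=6.47) > E (149/33=4.52) > D (108/34=3.18) > F (39/21=1.86)
Fill: take G (22 @ 299) → take B (24 @ 290) → take C (25 @ 300) → take 14/19 of A → 90.63; 85/85 used.
Total value = 979.63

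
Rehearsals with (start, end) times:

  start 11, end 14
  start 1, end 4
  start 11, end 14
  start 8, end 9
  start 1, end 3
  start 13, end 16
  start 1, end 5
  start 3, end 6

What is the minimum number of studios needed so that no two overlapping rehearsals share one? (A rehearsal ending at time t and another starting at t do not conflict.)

3

Events (time:±→running): 1:+→1 1:+→2 1:+→3 … peak 3.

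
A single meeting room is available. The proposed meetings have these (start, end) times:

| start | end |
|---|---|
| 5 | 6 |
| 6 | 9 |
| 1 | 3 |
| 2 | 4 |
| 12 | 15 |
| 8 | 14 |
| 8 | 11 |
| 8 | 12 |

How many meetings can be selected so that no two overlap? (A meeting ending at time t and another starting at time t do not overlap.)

4

Order by finish time; keep every interval that doesn't clash with the previous kept one.
By end time: (1,3), (2,4), (5,6), (6,9), (8,11), (8,12), (8,14), (12,15).
Pick (1,3); next start ≥ 3 → (5,6); next start ≥ 6 → (6,9); next start ≥ 9 → (12,15).
Selected 4 meetings.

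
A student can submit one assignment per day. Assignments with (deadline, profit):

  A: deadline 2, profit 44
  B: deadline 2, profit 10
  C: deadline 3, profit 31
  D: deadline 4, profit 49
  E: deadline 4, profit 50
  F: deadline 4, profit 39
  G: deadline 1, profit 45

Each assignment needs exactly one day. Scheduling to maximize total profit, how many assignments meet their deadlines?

4

Take jobs in profit order; each goes to the latest open slot no later than its deadline.
By profit: E(d4,50), D(d4,49), G(d1,45), A(d2,44), F(d4,39), C(d3,31), B(d2,10)
E→slot 4; D→slot 3; G→slot 1; A→slot 2; F skipped; C skipped; B skipped.
4 of 7 scheduled.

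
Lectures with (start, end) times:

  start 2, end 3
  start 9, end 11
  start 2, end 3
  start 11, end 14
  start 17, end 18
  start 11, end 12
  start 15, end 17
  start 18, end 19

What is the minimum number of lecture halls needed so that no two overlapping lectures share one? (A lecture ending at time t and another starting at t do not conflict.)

2

Events (time:±→running): 2:+→1 2:+→2 … peak 2.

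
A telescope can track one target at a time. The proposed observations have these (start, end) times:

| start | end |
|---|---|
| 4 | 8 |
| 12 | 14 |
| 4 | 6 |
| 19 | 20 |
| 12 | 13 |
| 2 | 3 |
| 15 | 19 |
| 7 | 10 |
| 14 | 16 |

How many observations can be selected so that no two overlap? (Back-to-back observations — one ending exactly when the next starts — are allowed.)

Order by finish time; keep every interval that doesn't clash with the previous kept one.
Sorted by end: (2,3)  (4,6)  (4,8)  (7,10)  (12,13)  (12,14)  (14,16)  (15,19)  (19,20)
take (2,3); take (4,6); skip (4,8); take (7,10); take (12,13); skip (12,14); take (14,16); skip (15,19); take (19,20).
Selected 6 observations.

6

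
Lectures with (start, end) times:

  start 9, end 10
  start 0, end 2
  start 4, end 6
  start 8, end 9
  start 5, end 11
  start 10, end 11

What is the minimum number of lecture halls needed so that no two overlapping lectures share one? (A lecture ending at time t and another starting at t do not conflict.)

Count concurrent intervals with a sweep; the peak is the room count.
starts: [0, 4, 5, 8, 9, 10]
ends:   [2, 6, 9, 10, 11, 11]
s0→1 e2→0 s4→1 s5→2  — peak 2.

2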